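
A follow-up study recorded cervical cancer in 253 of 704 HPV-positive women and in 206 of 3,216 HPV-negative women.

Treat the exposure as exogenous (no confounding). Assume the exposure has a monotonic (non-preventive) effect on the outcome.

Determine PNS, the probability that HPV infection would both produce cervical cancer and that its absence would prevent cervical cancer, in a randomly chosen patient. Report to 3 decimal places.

p₁ = P(outcome | exposed) = 253/704 = 0.35938
p₀ = P(outcome | unexposed) = 206/3216 = 0.064055
Under exogeneity and monotonicity, PNS = p₁ − p₀.
PNS = 0.35938 − 0.064055 = 0.29532

PNS ≈ 0.295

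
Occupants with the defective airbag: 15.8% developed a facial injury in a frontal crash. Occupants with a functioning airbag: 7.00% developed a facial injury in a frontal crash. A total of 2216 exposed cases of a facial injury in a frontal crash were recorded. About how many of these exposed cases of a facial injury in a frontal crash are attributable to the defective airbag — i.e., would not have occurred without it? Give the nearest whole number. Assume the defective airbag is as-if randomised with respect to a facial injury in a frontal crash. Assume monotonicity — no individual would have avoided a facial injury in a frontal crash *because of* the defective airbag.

p₁ = 0.158, p₀ = 0.07.
PN = (p₁ − p₀)/p₁ = (0.158 − 0.07) / 0.158 ≈ 0.55696.
Attributable cases ≈ PN × (exposed cases) = 0.55696 × 2216 ≈ 1234.23.

about 1234 cases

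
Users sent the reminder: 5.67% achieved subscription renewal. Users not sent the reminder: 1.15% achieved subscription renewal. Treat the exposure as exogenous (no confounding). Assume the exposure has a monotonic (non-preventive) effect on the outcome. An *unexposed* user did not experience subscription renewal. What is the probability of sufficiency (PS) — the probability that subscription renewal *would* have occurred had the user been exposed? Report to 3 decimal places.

PS ≈ 0.046

p₁ = 0.0567, p₀ = 0.0115.
Under exogeneity and monotonicity, PS = (p₁ − p₀) / (1 − p₀).
PS = (0.0567 − 0.0115) / (1 − 0.0115) = 0.0452 / 0.9885 ≈ 0.0457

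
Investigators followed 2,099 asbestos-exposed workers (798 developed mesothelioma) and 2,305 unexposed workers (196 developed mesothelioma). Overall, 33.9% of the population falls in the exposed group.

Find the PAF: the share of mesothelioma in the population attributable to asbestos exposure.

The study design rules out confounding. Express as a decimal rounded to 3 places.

p₁ = P(outcome | exposed) = 798/2099 = 0.38018
p₀ = P(outcome | unexposed) = 196/2305 = 0.085033
Overall risk P(Y=1) = π·p₁ + (1−π)·p₀ = 0.339×0.38018 + 0.661×0.085033 = 0.18509.
Under exogeneity, PAF = [P(Y=1) − p₀] / P(Y=1).
PAF = (0.18509 − 0.085033) / 0.18509 ≈ 0.5406

PAF ≈ 0.541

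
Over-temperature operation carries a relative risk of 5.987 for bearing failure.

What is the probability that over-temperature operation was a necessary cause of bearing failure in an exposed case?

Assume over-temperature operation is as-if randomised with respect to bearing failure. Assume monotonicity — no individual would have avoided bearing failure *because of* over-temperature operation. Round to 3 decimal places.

PN ≈ 0.833

Under exogeneity and monotonicity, PN = (RR − 1) / RR = 1 − 1/RR.
PN = (5.987 − 1) / 5.987 = 4.987 / 5.987 ≈ 0.8330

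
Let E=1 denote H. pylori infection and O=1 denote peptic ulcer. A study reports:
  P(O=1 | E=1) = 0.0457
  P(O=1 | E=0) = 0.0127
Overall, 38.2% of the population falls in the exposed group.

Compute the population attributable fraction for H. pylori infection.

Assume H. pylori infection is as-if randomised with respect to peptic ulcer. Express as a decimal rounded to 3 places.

Let p₁ = 0.0457, p₀ = 0.0127.
Overall risk P(Y=1) = π·p₁ + (1−π)·p₀ = 0.382×0.0457 + 0.618×0.0127 = 0.025306.
Under exogeneity, PAF = [P(Y=1) − p₀] / P(Y=1).
PAF = (0.025306 − 0.0127) / 0.025306 ≈ 0.4981

PAF ≈ 0.498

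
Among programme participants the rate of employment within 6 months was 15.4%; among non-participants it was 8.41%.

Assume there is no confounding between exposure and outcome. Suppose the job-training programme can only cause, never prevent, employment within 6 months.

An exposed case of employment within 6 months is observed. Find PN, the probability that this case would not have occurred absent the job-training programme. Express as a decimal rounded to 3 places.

PN ≈ 0.454

p₁ = 0.154, p₀ = 0.0841.
Under exogeneity and monotonicity, PN = (p₁ − p₀) / p₁.
PN = (0.154 − 0.0841) / 0.154 = 0.0699 / 0.154 ≈ 0.4539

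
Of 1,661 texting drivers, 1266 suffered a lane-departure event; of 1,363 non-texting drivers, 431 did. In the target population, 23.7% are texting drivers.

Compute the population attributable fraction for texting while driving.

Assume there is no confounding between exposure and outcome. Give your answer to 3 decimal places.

p₁ = P(outcome | exposed) = 1266/1661 = 0.76219
p₀ = P(outcome | unexposed) = 431/1363 = 0.31621
Overall risk P(Y=1) = π·p₁ + (1−π)·p₀ = 0.237×0.76219 + 0.763×0.31621 = 0.42191.
Under exogeneity, PAF = [P(Y=1) − p₀] / P(Y=1).
PAF = (0.42191 − 0.31621) / 0.42191 ≈ 0.2505

PAF ≈ 0.251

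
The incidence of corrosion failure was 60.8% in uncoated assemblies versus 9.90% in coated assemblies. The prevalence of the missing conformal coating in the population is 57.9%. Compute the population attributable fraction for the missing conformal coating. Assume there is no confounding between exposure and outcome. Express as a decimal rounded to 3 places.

PAF ≈ 0.749

p₁ = 0.608, p₀ = 0.099.
Overall risk P(Y=1) = π·p₁ + (1−π)·p₀ = 0.579×0.608 + 0.421×0.099 = 0.39371.
Under exogeneity, PAF = [P(Y=1) − p₀] / P(Y=1).
PAF = (0.39371 − 0.099) / 0.39371 ≈ 0.7485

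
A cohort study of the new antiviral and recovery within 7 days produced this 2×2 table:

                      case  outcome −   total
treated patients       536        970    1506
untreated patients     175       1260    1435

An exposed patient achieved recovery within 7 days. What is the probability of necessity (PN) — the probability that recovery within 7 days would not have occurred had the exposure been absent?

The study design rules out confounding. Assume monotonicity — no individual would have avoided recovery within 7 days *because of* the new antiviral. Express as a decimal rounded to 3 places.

PN ≈ 0.657

p₁ = P(outcome | exposed) = 536/1506 = 0.35591
p₀ = P(outcome | unexposed) = 175/1435 = 0.12195
Under exogeneity and monotonicity, PN = (p₁ − p₀)/p₁.
PN = (0.35591 − 0.12195) / 0.35591 ≈ 0.6574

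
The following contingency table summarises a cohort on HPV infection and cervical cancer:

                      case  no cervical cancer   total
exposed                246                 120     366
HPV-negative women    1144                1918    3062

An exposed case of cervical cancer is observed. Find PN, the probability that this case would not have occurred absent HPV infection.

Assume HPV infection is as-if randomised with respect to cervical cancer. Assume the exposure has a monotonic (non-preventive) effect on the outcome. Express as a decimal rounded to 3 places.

p₁ = P(outcome | exposed) = 246/366 = 0.67213
p₀ = P(outcome | unexposed) = 1144/3062 = 0.37361
Under exogeneity and monotonicity, PN = (p₁ − p₀) / p₁.
PN = (0.67213 − 0.37361) / 0.67213 = 0.29852 / 0.67213 ≈ 0.4441

PN ≈ 0.444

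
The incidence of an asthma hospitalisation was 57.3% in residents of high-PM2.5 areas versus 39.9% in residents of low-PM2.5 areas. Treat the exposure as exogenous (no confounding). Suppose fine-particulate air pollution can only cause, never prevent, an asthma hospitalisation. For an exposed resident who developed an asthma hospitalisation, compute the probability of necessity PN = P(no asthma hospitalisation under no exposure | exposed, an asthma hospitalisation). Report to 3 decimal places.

p₁ = 0.573, p₀ = 0.399.
Under exogeneity and monotonicity, PN = (p₁ − p₀) / p₁.
PN = (0.573 − 0.399) / 0.573 = 0.174 / 0.573 ≈ 0.3037

PN ≈ 0.304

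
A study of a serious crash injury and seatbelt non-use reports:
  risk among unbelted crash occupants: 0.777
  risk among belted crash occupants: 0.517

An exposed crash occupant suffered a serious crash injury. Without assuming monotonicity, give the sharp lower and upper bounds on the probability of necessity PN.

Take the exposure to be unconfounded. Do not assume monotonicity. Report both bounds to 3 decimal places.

0.335 ≤ PN ≤ 0.622

Let p₁ = 0.777, p₀ = 0.517.
Under exogeneity alone the bounds on PN are max{0,(p₁−p₀)/p₁} ≤ PN ≤ min{1,(1−p₀)/p₁}.
  lower = (p₁ − p₀)/p₁ = 0.26 / 0.777 ≈ 0.3346
  upper = min{1, (1 − p₀)/p₁} = 0.483 / 0.777 ≈ 0.6216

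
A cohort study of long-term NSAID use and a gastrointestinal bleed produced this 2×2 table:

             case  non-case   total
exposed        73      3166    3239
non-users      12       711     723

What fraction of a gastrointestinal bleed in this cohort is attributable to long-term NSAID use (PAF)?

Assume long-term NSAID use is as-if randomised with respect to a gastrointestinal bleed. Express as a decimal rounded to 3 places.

PAF ≈ 0.226

p₁ = P(outcome | exposed) = 73/3239 = 0.022538
p₀ = P(outcome | unexposed) = 12/723 = 0.016598
Exposure prevalence π = 3239/3962 = 0.81752; overall risk P(Y=1) = 0.021454.
Under exogeneity, PAF = [P(Y=1) − p₀]/P(Y=1).
PAF = (0.021454 − 0.016598) / 0.021454 ≈ 0.2264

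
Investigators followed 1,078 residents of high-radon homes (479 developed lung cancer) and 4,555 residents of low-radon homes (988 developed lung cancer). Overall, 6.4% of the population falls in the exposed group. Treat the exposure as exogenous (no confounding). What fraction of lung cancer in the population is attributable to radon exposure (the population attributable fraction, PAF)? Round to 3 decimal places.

PAF ≈ 0.063

p₁ = P(outcome | exposed) = 479/1078 = 0.44434
p₀ = P(outcome | unexposed) = 988/4555 = 0.2169
Overall risk P(Y=1) = π·p₁ + (1−π)·p₀ = 0.064×0.44434 + 0.936×0.2169 = 0.23146.
Under exogeneity, PAF = [P(Y=1) − p₀] / P(Y=1).
PAF = (0.23146 − 0.2169) / 0.23146 ≈ 0.0629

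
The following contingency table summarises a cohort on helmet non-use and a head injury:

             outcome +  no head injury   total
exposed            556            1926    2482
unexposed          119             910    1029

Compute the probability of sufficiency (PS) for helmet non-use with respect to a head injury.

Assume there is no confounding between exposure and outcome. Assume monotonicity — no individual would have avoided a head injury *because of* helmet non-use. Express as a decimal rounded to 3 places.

PS ≈ 0.123

p₁ = P(outcome | exposed) = 556/2482 = 0.22401
p₀ = P(outcome | unexposed) = 119/1029 = 0.11565
Under exogeneity and monotonicity, PS = (p₁ − p₀)/(1 − p₀).
PS = (0.22401 − 0.11565) / 0.88435 ≈ 0.1225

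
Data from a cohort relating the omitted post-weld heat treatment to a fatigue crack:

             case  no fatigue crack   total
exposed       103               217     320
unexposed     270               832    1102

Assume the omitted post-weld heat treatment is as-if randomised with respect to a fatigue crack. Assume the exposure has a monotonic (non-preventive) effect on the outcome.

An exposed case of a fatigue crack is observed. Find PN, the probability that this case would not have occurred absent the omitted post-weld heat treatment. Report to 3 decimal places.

PN ≈ 0.239

p₁ = P(outcome | exposed) = 103/320 = 0.32188
p₀ = P(outcome | unexposed) = 270/1102 = 0.24501
Under exogeneity and monotonicity, PN = (p₁ − p₀)/p₁.
PN = (0.32188 − 0.24501) / 0.32188 ≈ 0.2388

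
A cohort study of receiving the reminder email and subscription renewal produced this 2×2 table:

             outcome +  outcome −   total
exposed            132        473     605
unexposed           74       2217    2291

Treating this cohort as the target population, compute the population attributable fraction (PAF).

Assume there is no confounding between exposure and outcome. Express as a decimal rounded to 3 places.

p₁ = P(outcome | exposed) = 132/605 = 0.21818
p₀ = P(outcome | unexposed) = 74/2291 = 0.0323
Exposure prevalence π = 605/2896 = 0.20891; overall risk P(Y=1) = 0.071133.
Under exogeneity, PAF = [P(Y=1) − p₀]/P(Y=1).
PAF = (0.071133 − 0.0323) / 0.071133 ≈ 0.5459

PAF ≈ 0.546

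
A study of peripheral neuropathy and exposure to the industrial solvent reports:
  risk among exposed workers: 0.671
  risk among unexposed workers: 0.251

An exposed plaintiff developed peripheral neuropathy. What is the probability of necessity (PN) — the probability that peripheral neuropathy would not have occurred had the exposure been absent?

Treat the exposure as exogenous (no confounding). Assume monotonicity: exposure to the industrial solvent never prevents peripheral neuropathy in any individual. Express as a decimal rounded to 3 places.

Let p₁ = 0.671, p₀ = 0.251.
Under exogeneity and monotonicity, PN = (p₁ − p₀) / p₁.
PN = (0.671 − 0.251) / 0.671 = 0.42 / 0.671 ≈ 0.6259

PN ≈ 0.626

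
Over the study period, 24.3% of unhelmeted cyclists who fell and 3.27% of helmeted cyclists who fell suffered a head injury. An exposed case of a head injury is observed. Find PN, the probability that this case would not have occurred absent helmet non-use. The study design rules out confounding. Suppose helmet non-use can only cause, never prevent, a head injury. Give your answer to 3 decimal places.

p₁ = 0.243, p₀ = 0.0327.
Under exogeneity and monotonicity, PN = (p₁ − p₀) / p₁.
PN = (0.243 − 0.0327) / 0.243 = 0.2103 / 0.243 ≈ 0.8654

PN ≈ 0.865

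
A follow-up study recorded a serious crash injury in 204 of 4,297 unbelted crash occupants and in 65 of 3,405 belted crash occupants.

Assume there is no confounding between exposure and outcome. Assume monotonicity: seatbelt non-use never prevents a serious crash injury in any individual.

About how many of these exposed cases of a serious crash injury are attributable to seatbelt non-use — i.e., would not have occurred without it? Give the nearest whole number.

about 122 cases

p₁ = P(outcome | exposed) = 204/4297 = 0.047475
p₀ = P(outcome | unexposed) = 65/3405 = 0.01909
PN = (p₁ − p₀)/p₁ = (0.047475 − 0.01909) / 0.047475 ≈ 0.59790.
Attributable cases ≈ PN × (exposed cases) = 0.59790 × 204 ≈ 121.97.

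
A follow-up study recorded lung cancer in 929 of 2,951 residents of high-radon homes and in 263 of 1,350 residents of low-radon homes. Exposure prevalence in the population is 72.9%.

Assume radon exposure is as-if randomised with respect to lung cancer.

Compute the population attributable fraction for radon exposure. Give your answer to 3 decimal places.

p₁ = P(outcome | exposed) = 929/2951 = 0.31481
p₀ = P(outcome | unexposed) = 263/1350 = 0.19481
Overall risk P(Y=1) = π·p₁ + (1−π)·p₀ = 0.729×0.31481 + 0.271×0.19481 = 0.28229.
Under exogeneity, PAF = [P(Y=1) − p₀] / P(Y=1).
PAF = (0.28229 − 0.19481) / 0.28229 ≈ 0.3099

PAF ≈ 0.310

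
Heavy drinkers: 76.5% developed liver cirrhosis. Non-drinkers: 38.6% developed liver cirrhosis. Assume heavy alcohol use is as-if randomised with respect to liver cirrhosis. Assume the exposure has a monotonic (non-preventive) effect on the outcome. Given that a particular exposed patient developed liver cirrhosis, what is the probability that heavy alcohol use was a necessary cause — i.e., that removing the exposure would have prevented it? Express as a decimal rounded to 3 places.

p₁ = 0.765, p₀ = 0.386.
Under exogeneity and monotonicity, PN = (p₁ − p₀) / p₁.
PN = (0.765 − 0.386) / 0.765 = 0.379 / 0.765 ≈ 0.4954

PN ≈ 0.495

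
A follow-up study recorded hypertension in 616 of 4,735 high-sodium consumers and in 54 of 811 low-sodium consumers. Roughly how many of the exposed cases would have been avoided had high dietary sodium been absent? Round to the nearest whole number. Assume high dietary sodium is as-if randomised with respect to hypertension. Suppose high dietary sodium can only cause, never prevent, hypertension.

about 301 cases

p₁ = P(outcome | exposed) = 616/4735 = 0.1301
p₀ = P(outcome | unexposed) = 54/811 = 0.066584
PN = (p₁ − p₀)/p₁ = (0.1301 − 0.066584) / 0.1301 ≈ 0.48819.
Attributable cases ≈ PN × (exposed cases) = 0.48819 × 616 ≈ 300.72.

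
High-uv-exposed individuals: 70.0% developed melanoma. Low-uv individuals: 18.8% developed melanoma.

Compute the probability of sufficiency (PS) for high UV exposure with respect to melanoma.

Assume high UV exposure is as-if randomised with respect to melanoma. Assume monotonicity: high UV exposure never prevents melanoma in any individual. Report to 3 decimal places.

PS ≈ 0.631

p₁ = 0.7, p₀ = 0.188.
Under exogeneity and monotonicity, PS = (p₁ − p₀) / (1 − p₀).
PS = (0.7 − 0.188) / (1 − 0.188) = 0.512 / 0.812 ≈ 0.6305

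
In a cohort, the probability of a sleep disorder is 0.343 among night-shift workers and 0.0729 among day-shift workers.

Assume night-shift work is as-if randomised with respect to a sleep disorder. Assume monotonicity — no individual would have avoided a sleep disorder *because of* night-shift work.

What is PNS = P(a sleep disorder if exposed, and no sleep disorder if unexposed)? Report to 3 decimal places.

PNS ≈ 0.270

Let p₁ = 0.343, p₀ = 0.0729.
Under exogeneity and monotonicity, PNS = p₁ − p₀.
PNS = 0.343 − 0.0729 = 0.2701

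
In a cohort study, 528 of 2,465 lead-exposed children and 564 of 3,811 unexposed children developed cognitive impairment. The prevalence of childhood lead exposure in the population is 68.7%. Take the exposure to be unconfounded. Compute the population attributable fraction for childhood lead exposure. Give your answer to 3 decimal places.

p₁ = P(outcome | exposed) = 528/2465 = 0.2142
p₀ = P(outcome | unexposed) = 564/3811 = 0.14799
Overall risk P(Y=1) = π·p₁ + (1−π)·p₀ = 0.687×0.2142 + 0.313×0.14799 = 0.19348.
Under exogeneity, PAF = [P(Y=1) − p₀] / P(Y=1).
PAF = (0.19348 − 0.14799) / 0.19348 ≈ 0.2351

PAF ≈ 0.235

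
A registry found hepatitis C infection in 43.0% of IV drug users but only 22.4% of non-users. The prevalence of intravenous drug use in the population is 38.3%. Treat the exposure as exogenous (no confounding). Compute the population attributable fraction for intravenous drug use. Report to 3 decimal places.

p₁ = 0.43, p₀ = 0.224.
Overall risk P(Y=1) = π·p₁ + (1−π)·p₀ = 0.383×0.43 + 0.617×0.224 = 0.3029.
Under exogeneity, PAF = [P(Y=1) − p₀] / P(Y=1).
PAF = (0.3029 − 0.224) / 0.3029 ≈ 0.2605

PAF ≈ 0.260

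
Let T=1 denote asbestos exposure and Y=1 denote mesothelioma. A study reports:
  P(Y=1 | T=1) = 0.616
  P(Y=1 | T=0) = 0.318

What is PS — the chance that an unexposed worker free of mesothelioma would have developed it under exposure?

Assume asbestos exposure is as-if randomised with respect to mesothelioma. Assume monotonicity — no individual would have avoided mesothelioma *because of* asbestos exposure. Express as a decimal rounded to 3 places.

PS ≈ 0.437

Let p₁ = 0.616, p₀ = 0.318.
Under exogeneity and monotonicity, PS = (p₁ − p₀) / (1 − p₀).
PS = (0.616 − 0.318) / (1 − 0.318) = 0.298 / 0.682 ≈ 0.4370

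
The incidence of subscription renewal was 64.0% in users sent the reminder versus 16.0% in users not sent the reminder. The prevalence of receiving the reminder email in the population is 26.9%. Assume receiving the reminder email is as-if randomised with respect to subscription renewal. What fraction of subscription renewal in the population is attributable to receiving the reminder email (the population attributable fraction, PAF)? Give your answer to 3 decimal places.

PAF ≈ 0.447

p₁ = 0.64, p₀ = 0.16.
Overall risk P(Y=1) = π·p₁ + (1−π)·p₀ = 0.269×0.64 + 0.731×0.16 = 0.28912.
Under exogeneity, PAF = [P(Y=1) − p₀] / P(Y=1).
PAF = (0.28912 − 0.16) / 0.28912 ≈ 0.4466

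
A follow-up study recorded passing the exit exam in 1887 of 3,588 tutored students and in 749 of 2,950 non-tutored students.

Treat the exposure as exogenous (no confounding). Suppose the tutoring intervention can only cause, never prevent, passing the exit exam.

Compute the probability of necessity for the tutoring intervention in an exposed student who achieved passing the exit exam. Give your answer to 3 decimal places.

PN ≈ 0.517

p₁ = P(outcome | exposed) = 1887/3588 = 0.52592
p₀ = P(outcome | unexposed) = 749/2950 = 0.2539
Under exogeneity and monotonicity, PN = (p₁ − p₀) / p₁.
PN = (0.52592 − 0.2539) / 0.52592 = 0.27202 / 0.52592 ≈ 0.5172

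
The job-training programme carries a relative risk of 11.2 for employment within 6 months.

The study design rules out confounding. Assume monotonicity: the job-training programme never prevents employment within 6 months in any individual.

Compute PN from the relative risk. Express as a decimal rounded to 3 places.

Under exogeneity and monotonicity, PN = (RR − 1) / RR = 1 − 1/RR.
PN = (11.2 − 1) / 11.2 = 10.2 / 11.2 ≈ 0.9107

PN ≈ 0.911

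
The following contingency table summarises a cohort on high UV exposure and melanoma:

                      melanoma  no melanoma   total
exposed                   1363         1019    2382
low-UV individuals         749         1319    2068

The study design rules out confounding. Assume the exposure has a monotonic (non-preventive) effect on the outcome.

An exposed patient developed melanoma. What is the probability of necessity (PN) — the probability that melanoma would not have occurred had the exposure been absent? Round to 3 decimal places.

PN ≈ 0.367

p₁ = P(outcome | exposed) = 1363/2382 = 0.57221
p₀ = P(outcome | unexposed) = 749/2068 = 0.36219
Under exogeneity and monotonicity, PN = (p₁ − p₀)/p₁.
PN = (0.57221 − 0.36219) / 0.57221 ≈ 0.3670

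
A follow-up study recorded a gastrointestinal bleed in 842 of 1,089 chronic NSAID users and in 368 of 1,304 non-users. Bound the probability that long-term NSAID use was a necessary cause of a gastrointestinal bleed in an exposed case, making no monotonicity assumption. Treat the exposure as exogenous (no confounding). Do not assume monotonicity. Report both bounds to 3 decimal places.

0.635 ≤ PN ≤ 0.928

p₁ = P(outcome | exposed) = 842/1089 = 0.77319
p₀ = P(outcome | unexposed) = 368/1304 = 0.28221
Under exogeneity alone the bounds on PN are max{0,(p₁−p₀)/p₁} ≤ PN ≤ min{1,(1−p₀)/p₁}.
  lower = (p₁ − p₀)/p₁ = 0.49098 / 0.77319 ≈ 0.6350
  upper = min{1, (1 − p₀)/p₁} = 0.71779 / 0.77319 ≈ 0.9284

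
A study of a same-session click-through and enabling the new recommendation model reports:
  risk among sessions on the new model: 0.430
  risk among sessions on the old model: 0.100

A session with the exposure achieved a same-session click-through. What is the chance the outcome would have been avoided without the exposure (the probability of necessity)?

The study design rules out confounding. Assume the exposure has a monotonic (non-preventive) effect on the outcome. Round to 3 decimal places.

Let p₁ = 0.43, p₀ = 0.1.
Under exogeneity and monotonicity, PN = (p₁ − p₀) / p₁.
PN = (0.43 − 0.1) / 0.43 = 0.33 / 0.43 ≈ 0.7674

PN ≈ 0.767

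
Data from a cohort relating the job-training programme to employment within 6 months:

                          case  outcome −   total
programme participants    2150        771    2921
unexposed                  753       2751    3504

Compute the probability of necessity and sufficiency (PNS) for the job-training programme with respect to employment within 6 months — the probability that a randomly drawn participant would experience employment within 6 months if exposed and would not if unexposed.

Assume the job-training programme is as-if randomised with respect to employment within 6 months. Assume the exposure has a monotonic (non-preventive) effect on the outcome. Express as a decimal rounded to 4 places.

p₁ = P(outcome | exposed) = 2150/2921 = 0.73605
p₀ = P(outcome | unexposed) = 753/3504 = 0.2149
Under exogeneity and monotonicity, PNS = p₁ − p₀.
PNS = 0.73605 − 0.2149 = 0.52115

PNS ≈ 0.5212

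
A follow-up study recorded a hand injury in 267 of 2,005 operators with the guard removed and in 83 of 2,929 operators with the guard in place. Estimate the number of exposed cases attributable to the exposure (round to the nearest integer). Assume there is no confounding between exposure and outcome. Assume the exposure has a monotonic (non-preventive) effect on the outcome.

p₁ = P(outcome | exposed) = 267/2005 = 0.13317
p₀ = P(outcome | unexposed) = 83/2929 = 0.028337
PN = (p₁ − p₀)/p₁ = (0.13317 − 0.028337) / 0.13317 ≈ 0.78720.
Attributable cases ≈ PN × (exposed cases) = 0.78720 × 267 ≈ 210.18.

about 210 cases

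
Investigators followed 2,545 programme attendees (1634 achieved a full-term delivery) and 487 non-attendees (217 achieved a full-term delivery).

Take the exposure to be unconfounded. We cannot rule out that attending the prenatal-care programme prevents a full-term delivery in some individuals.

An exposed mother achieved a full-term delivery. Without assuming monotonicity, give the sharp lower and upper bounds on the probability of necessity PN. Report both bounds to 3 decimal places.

p₁ = P(outcome | exposed) = 1634/2545 = 0.64204
p₀ = P(outcome | unexposed) = 217/487 = 0.44559
Under exogeneity alone the bounds on PN are max{0,(p₁−p₀)/p₁} ≤ PN ≤ min{1,(1−p₀)/p₁}.
  lower = (p₁ − p₀)/p₁ = 0.19646 / 0.64204 ≈ 0.3060
  upper = min{1, (1 − p₀)/p₁} = 0.55441 / 0.64204 ≈ 0.8635

0.306 ≤ PN ≤ 0.864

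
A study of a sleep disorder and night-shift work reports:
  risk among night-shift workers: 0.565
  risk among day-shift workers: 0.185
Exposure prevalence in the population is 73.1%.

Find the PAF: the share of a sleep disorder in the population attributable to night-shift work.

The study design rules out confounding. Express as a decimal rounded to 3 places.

PAF ≈ 0.600

Let p₁ = 0.565, p₀ = 0.185.
Overall risk P(Y=1) = π·p₁ + (1−π)·p₀ = 0.731×0.565 + 0.269×0.185 = 0.46278.
Under exogeneity, PAF = [P(Y=1) − p₀] / P(Y=1).
PAF = (0.46278 − 0.185) / 0.46278 ≈ 0.6002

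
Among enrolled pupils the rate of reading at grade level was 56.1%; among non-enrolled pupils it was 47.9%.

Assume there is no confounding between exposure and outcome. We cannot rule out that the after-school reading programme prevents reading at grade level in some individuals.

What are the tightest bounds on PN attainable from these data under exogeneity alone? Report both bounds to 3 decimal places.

p₁ = 0.561, p₀ = 0.479.
Under exogeneity alone the bounds on PN are max{0,(p₁−p₀)/p₁} ≤ PN ≤ min{1,(1−p₀)/p₁}.
  lower = (p₁ − p₀)/p₁ = 0.082 / 0.561 ≈ 0.1462
  upper = min{1, (1 − p₀)/p₁} = 0.521 / 0.561 ≈ 0.9287

0.146 ≤ PN ≤ 0.929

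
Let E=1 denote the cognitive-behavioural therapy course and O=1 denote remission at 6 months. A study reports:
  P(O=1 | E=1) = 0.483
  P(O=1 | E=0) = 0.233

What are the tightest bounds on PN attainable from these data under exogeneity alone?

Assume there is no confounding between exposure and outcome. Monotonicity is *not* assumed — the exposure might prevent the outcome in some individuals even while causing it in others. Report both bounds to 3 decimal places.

Let p₁ = 0.483, p₀ = 0.233.
Under exogeneity alone the bounds on PN are max{0,(p₁−p₀)/p₁} ≤ PN ≤ min{1,(1−p₀)/p₁}.
  lower = (p₁ − p₀)/p₁ = 0.25 / 0.483 ≈ 0.5176
  upper = min{1, (1 − p₀)/p₁} = 0.767 / 0.483 ≈ 1.5880 → capped at 1

0.518 ≤ PN ≤ 1.000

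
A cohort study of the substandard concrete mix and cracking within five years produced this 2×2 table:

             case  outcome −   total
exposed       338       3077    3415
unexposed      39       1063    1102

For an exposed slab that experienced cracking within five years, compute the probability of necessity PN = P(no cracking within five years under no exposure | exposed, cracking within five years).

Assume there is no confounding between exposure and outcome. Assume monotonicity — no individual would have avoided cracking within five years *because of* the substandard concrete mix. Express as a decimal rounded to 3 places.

p₁ = P(outcome | exposed) = 338/3415 = 0.098975
p₀ = P(outcome | unexposed) = 39/1102 = 0.03539
Under exogeneity and monotonicity, PN = (p₁ − p₀) / p₁.
PN = (0.098975 − 0.03539) / 0.098975 = 0.063585 / 0.098975 ≈ 0.6424

PN ≈ 0.642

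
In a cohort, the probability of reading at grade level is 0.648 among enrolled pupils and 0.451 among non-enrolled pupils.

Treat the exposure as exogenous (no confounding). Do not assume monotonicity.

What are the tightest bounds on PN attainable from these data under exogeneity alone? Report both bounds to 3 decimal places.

Let p₁ = 0.648, p₀ = 0.451.
Under exogeneity alone the bounds on PN are max{0,(p₁−p₀)/p₁} ≤ PN ≤ min{1,(1−p₀)/p₁}.
  lower = (p₁ − p₀)/p₁ = 0.197 / 0.648 ≈ 0.3040
  upper = min{1, (1 − p₀)/p₁} = 0.549 / 0.648 ≈ 0.8472

0.304 ≤ PN ≤ 0.847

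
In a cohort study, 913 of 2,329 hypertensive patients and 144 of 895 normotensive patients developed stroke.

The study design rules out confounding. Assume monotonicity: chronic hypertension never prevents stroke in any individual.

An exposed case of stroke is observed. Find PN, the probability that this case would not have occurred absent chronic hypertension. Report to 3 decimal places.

PN ≈ 0.590

p₁ = P(outcome | exposed) = 913/2329 = 0.39201
p₀ = P(outcome | unexposed) = 144/895 = 0.16089
Under exogeneity and monotonicity, PN = (p₁ − p₀) / p₁.
PN = (0.39201 − 0.16089) / 0.39201 = 0.23112 / 0.39201 ≈ 0.5896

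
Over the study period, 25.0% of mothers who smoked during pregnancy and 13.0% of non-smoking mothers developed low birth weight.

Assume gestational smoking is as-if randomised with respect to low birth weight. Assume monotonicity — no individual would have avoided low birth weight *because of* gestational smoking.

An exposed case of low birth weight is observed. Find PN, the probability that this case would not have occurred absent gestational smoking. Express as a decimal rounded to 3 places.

PN ≈ 0.480

p₁ = 0.25, p₀ = 0.13.
Under exogeneity and monotonicity, PN = (p₁ − p₀) / p₁.
PN = (0.25 − 0.13) / 0.25 = 0.12 / 0.25 ≈ 0.4800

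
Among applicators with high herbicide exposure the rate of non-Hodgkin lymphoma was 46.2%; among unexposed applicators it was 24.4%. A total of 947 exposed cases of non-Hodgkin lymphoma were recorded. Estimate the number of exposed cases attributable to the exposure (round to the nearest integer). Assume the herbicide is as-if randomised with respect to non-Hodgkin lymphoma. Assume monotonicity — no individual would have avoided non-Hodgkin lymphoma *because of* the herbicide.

about 447 cases

p₁ = 0.462, p₀ = 0.244.
PN = (p₁ − p₀)/p₁ = (0.462 − 0.244) / 0.462 ≈ 0.47186.
Attributable cases ≈ PN × (exposed cases) = 0.47186 × 947 ≈ 446.85.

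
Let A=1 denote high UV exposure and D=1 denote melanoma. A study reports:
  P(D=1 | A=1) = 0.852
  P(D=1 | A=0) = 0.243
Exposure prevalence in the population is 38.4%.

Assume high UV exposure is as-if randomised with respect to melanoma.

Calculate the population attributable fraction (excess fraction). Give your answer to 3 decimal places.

Let p₁ = 0.852, p₀ = 0.243.
Overall risk P(Y=1) = π·p₁ + (1−π)·p₀ = 0.384×0.852 + 0.616×0.243 = 0.47686.
Under exogeneity, PAF = [P(Y=1) − p₀] / P(Y=1).
PAF = (0.47686 − 0.243) / 0.47686 ≈ 0.4904

PAF ≈ 0.490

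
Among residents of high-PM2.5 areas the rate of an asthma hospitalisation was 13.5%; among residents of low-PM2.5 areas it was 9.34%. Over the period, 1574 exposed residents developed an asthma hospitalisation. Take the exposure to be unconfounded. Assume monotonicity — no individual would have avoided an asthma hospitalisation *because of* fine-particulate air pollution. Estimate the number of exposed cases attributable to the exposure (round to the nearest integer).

about 485 cases

p₁ = 0.135, p₀ = 0.0934.
PN = (p₁ − p₀)/p₁ = (0.135 − 0.0934) / 0.135 ≈ 0.30815.
Attributable cases ≈ PN × (exposed cases) = 0.30815 × 1574 ≈ 485.03.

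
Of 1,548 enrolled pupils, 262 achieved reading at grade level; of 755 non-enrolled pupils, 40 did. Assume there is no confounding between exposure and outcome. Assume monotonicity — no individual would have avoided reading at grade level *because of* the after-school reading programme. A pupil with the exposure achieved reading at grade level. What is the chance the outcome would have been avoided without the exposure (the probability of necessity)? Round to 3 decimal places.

PN ≈ 0.687

p₁ = P(outcome | exposed) = 262/1548 = 0.16925
p₀ = P(outcome | unexposed) = 40/755 = 0.05298
Under exogeneity and monotonicity, PN = (p₁ − p₀) / p₁.
PN = (0.16925 − 0.05298) / 0.16925 = 0.11627 / 0.16925 ≈ 0.6870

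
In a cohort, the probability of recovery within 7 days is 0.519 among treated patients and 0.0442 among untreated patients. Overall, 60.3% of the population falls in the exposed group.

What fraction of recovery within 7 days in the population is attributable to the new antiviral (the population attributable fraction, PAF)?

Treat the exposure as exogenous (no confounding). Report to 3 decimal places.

Let p₁ = 0.519, p₀ = 0.0442.
Overall risk P(Y=1) = π·p₁ + (1−π)·p₀ = 0.603×0.519 + 0.397×0.0442 = 0.3305.
Under exogeneity, PAF = [P(Y=1) − p₀] / P(Y=1).
PAF = (0.3305 − 0.0442) / 0.3305 ≈ 0.8663

PAF ≈ 0.866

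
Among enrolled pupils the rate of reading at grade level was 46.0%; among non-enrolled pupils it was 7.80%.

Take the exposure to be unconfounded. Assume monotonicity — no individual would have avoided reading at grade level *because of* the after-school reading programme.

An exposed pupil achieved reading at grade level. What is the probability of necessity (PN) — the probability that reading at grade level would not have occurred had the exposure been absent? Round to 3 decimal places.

PN ≈ 0.830

p₁ = 0.46, p₀ = 0.078.
Under exogeneity and monotonicity, PN = (p₁ − p₀) / p₁.
PN = (0.46 − 0.078) / 0.46 = 0.382 / 0.46 ≈ 0.8304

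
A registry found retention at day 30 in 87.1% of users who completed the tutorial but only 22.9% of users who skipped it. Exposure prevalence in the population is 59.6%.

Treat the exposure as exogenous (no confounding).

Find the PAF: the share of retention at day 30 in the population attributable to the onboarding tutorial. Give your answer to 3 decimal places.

p₁ = 0.871, p₀ = 0.229.
Overall risk P(Y=1) = π·p₁ + (1−π)·p₀ = 0.596×0.871 + 0.404×0.229 = 0.61163.
Under exogeneity, PAF = [P(Y=1) − p₀] / P(Y=1).
PAF = (0.61163 − 0.229) / 0.61163 ≈ 0.6256

PAF ≈ 0.626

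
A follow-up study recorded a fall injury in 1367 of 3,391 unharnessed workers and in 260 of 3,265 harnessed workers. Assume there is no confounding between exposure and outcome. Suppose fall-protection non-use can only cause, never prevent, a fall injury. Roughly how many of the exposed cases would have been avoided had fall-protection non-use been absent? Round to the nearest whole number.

p₁ = P(outcome | exposed) = 1367/3391 = 0.40313
p₀ = P(outcome | unexposed) = 260/3265 = 0.079632
PN = (p₁ − p₀)/p₁ = (0.40313 − 0.079632) / 0.40313 ≈ 0.80246.
Attributable cases ≈ PN × (exposed cases) = 0.80246 × 1367 ≈ 1096.97.

about 1097 cases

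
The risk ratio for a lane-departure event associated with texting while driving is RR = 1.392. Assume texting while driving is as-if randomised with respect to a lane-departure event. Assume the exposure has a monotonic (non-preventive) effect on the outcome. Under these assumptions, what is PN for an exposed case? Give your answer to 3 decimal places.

PN ≈ 0.282

Under exogeneity and monotonicity, PN = (RR − 1) / RR = 1 − 1/RR.
PN = (1.392 − 1) / 1.392 = 0.392 / 1.392 ≈ 0.2816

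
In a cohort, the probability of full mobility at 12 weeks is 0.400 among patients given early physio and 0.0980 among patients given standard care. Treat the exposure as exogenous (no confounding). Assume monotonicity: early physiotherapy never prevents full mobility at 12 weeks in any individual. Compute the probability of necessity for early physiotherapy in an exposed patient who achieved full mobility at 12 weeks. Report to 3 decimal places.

Let p₁ = 0.4, p₀ = 0.098.
Under exogeneity and monotonicity, PN = (p₁ − p₀) / p₁.
PN = (0.4 − 0.098) / 0.4 = 0.302 / 0.4 ≈ 0.7550

PN ≈ 0.755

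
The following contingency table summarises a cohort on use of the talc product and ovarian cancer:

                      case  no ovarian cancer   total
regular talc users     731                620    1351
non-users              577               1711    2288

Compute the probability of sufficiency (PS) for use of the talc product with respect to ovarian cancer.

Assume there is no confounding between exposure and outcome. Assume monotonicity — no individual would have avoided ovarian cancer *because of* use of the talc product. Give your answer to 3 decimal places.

PS ≈ 0.386

p₁ = P(outcome | exposed) = 731/1351 = 0.54108
p₀ = P(outcome | unexposed) = 577/2288 = 0.25219
Under exogeneity and monotonicity, PS = (p₁ − p₀)/(1 − p₀).
PS = (0.54108 − 0.25219) / 0.74781 ≈ 0.3863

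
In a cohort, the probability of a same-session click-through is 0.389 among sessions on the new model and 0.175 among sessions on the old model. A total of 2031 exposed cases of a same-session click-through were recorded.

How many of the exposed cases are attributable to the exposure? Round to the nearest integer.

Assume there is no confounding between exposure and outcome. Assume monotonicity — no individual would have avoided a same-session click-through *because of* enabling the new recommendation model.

about 1117 cases

Let p₁ = 0.389, p₀ = 0.175.
PN = (p₁ − p₀)/p₁ = (0.389 − 0.175) / 0.389 ≈ 0.55013.
Attributable cases ≈ PN × (exposed cases) = 0.55013 × 2031 ≈ 1117.31.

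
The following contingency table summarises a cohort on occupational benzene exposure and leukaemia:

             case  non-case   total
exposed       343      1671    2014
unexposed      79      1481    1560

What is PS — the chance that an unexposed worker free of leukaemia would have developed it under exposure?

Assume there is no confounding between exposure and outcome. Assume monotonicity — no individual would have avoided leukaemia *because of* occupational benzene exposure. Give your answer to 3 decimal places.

p₁ = P(outcome | exposed) = 343/2014 = 0.17031
p₀ = P(outcome | unexposed) = 79/1560 = 0.050641
Under exogeneity and monotonicity, PS = (p₁ − p₀)/(1 − p₀).
PS = (0.17031 − 0.050641) / 0.94936 ≈ 0.1261

PS ≈ 0.126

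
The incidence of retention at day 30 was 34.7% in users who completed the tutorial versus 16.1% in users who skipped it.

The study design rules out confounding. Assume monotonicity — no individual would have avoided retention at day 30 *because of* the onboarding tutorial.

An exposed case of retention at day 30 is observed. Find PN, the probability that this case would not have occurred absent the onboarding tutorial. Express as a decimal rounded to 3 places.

PN ≈ 0.536

p₁ = 0.347, p₀ = 0.161.
Under exogeneity and monotonicity, PN = (p₁ − p₀) / p₁.
PN = (0.347 − 0.161) / 0.347 = 0.186 / 0.347 ≈ 0.5360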